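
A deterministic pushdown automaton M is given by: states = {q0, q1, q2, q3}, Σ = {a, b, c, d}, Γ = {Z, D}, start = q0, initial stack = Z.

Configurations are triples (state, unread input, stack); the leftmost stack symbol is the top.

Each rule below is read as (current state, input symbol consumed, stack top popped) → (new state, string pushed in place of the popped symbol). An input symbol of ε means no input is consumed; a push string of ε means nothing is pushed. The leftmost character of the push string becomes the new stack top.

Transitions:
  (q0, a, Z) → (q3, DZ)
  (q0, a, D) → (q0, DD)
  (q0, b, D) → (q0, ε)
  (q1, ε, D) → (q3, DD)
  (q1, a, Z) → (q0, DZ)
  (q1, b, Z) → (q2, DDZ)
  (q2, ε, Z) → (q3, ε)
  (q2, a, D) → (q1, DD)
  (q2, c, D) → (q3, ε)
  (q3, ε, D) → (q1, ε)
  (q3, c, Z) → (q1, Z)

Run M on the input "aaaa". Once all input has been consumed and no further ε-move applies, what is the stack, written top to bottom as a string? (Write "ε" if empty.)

DDDZ

(q0, aaaa, Z) ⊢ (q3, aaa, DZ) ⊢ (q1, aaa, Z) ⊢ (q0, aa, DZ) ⊢ (q0, a, DDZ) ⊢ (q0, ε, DDDZ)
All input consumed in state q0 with stack DDDZ.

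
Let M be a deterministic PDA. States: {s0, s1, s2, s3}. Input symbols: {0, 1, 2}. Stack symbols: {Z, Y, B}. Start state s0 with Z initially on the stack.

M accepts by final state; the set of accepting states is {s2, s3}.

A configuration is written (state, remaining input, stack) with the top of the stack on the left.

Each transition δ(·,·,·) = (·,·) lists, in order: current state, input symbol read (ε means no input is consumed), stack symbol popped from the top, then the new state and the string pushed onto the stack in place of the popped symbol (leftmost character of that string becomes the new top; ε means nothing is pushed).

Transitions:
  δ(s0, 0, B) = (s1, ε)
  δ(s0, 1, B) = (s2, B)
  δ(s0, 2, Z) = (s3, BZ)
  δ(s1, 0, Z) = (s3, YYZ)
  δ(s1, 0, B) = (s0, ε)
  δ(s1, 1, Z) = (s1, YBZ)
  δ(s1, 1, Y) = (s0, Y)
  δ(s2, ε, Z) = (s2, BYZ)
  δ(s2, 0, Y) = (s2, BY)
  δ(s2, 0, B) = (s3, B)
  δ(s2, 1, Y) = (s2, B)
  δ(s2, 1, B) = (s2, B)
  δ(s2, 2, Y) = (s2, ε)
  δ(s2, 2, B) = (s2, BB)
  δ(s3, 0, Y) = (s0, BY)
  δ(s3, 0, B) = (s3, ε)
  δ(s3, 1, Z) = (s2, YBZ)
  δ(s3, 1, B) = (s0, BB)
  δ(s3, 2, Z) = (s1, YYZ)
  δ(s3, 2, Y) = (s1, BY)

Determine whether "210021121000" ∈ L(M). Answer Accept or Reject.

(s0, 210021121000, Z) ⊢ (s3, 10021121000, BZ) ⊢ (s0, 0021121000, BBZ) ⊢ (s1, 021121000, BZ) ⊢ (s0, 21121000, Z) ⊢ (s3, 1121000, BZ) ⊢ (s0, 121000, BBZ) ⊢ (s2, 21000, BBZ) ⊢ (s2, 1000, BBBZ) ⊢ (s2, 000, BBBZ) ⊢ (s3, 00, BBBZ) ⊢ (s3, 0, BBZ) ⊢ (s3, ε, BZ)
All input consumed; state s3 ∈ F.

Accept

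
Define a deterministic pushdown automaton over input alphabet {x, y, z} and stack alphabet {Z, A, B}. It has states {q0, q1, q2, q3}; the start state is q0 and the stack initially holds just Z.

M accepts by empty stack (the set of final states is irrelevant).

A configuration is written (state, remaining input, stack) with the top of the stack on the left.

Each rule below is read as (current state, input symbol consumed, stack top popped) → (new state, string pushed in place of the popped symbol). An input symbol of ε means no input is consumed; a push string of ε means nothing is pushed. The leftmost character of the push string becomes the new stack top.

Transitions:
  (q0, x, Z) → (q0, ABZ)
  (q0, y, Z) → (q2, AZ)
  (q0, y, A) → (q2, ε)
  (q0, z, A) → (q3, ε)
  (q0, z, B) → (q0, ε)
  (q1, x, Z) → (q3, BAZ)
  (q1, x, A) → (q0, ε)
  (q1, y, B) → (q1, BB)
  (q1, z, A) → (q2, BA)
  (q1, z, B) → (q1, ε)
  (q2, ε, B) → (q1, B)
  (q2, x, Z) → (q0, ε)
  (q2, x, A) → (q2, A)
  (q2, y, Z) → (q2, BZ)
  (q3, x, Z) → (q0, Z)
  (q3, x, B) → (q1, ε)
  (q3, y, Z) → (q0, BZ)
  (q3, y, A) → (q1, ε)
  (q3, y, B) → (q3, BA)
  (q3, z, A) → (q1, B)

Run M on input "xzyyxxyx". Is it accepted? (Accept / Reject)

(q0, xzyyxxyx, Z)
  read x, top Z: go to q0, push ABZ → (q0, zyyxxyx, ABZ)
  read z, top A: go to q3, push ε → (q3, yyxxyx, BZ)
  read y, top B: go to q3, push BA → (q3, yxxyx, BAZ)
  read y, top B: go to q3, push BA → (q3, xxyx, BAAZ)
  read x, top B: go to q1, push ε → (q1, xyx, AAZ)
  read x, top A: go to q0, push ε → (q0, yx, AZ)
  read y, top A: go to q2, push ε → (q2, x, Z)
  read x, top Z: go to q0, push ε → (q0, ε, ε)
All input consumed and the stack is empty.

Accept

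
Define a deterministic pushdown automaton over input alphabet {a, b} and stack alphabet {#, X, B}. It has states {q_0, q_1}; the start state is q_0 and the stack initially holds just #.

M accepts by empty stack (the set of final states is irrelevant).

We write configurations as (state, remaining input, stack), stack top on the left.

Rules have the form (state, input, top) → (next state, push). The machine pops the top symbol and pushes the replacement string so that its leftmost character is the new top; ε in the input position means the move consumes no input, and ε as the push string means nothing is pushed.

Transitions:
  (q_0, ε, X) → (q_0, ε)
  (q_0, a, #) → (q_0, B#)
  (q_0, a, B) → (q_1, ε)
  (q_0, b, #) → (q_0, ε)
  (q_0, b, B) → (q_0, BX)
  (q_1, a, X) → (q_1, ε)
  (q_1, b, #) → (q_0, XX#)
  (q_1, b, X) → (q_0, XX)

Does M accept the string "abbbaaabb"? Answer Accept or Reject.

Accept

(q_0, abbbaaabb, #) ⊢ (q_0, bbbaaabb, B#) ⊢ (q_0, bbaaabb, BX#) ⊢ (q_0, baaabb, BXX#) ⊢ (q_0, aaabb, BXXX#) ⊢ (q_1, aabb, XXX#) ⊢ (q_1, abb, XX#) ⊢ (q_1, bb, X#) ⊢ (q_0, b, XX#) ⊢ (q_0, b, X#) ⊢ (q_0, b, #) ⊢ (q_0, ε, ε)
All input consumed and the stack is empty.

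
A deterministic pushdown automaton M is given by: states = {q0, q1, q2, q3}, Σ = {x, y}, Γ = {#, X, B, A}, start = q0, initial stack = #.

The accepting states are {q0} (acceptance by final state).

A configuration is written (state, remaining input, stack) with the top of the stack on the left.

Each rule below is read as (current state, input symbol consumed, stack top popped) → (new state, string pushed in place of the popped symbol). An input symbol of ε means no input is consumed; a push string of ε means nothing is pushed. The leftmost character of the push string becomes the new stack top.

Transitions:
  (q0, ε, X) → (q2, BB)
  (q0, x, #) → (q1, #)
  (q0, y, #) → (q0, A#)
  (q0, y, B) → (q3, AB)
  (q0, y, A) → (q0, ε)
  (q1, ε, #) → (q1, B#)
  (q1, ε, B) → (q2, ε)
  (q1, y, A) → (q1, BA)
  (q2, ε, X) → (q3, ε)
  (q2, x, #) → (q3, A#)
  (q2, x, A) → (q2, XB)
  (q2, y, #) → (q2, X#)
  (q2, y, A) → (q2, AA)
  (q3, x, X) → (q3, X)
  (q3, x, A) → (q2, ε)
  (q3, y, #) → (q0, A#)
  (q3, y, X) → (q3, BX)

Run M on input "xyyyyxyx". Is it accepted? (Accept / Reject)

(q0, xyyyyxyx, #)
  read x, top #: go to q1, push # → (q1, yyyyxyx, #)
  ε-move, top #: go to q1, push B# → (q1, yyyyxyx, B#)
  ε-move, top B: go to q2, push ε → (q2, yyyyxyx, #)
  read y, top #: go to q2, push X# → (q2, yyyxyx, X#)
  ε-move, top X: go to q3, push ε → (q3, yyyxyx, #)
  read y, top #: go to q0, push A# → (q0, yyxyx, A#)
  read y, top A: go to q0, push ε → (q0, yxyx, #)
  read y, top #: go to q0, push A# → (q0, xyx, A#)
No transition applies at (q0, xyx, A#); input not fully consumed.

Reject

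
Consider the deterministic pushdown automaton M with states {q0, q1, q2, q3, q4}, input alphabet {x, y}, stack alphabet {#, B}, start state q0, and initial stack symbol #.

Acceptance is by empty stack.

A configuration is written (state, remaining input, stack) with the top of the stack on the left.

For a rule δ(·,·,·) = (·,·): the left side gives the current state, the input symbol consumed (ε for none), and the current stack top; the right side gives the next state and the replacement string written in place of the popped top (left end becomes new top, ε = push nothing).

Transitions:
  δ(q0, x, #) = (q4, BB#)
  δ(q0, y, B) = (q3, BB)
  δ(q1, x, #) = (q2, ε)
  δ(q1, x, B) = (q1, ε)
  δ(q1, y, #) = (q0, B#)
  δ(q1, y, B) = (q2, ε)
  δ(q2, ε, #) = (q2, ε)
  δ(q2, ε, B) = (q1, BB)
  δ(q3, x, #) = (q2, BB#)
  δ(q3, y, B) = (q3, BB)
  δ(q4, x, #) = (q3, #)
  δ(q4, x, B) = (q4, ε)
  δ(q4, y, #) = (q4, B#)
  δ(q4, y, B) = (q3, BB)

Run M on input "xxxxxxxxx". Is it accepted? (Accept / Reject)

(q0, xxxxxxxxx, #)
  read x, top #: go to q4, push BB# → (q4, xxxxxxxx, BB#)
  read x, top B: go to q4, push ε → (q4, xxxxxxx, B#)
  read x, top B: go to q4, push ε → (q4, xxxxxx, #)
  read x, top #: go to q3, push # → (q3, xxxxx, #)
  read x, top #: go to q2, push BB# → (q2, xxxx, BB#)
  ε-move, top B: go to q1, push BB → (q1, xxxx, BBB#)
  read x, top B: go to q1, push ε → (q1, xxx, BB#)
  read x, top B: go to q1, push ε → (q1, xx, B#)
  read x, top B: go to q1, push ε → (q1, x, #)
  read x, top #: go to q2, push ε → (q2, ε, ε)
All input consumed and the stack is empty.

Accept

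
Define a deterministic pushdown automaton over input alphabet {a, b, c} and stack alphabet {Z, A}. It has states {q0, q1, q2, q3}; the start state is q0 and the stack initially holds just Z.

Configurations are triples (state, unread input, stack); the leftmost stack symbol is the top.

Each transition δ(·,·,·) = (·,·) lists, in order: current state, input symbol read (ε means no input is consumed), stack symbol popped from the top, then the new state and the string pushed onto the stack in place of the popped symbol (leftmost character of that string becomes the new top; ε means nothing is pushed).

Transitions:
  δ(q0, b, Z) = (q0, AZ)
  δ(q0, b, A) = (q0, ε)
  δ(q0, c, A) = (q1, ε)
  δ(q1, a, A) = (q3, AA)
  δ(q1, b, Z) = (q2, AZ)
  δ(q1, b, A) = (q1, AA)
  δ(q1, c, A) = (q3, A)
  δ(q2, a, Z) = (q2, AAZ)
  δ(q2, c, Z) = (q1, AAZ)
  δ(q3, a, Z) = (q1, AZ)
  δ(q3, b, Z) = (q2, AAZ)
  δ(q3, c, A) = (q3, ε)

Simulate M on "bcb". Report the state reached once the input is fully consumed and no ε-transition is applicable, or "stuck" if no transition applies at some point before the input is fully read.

(q0, bcb, Z) ⊢ (q0, cb, AZ) ⊢ (q1, b, Z) ⊢ (q2, ε, AZ)
All input consumed; M is in state q2.

q2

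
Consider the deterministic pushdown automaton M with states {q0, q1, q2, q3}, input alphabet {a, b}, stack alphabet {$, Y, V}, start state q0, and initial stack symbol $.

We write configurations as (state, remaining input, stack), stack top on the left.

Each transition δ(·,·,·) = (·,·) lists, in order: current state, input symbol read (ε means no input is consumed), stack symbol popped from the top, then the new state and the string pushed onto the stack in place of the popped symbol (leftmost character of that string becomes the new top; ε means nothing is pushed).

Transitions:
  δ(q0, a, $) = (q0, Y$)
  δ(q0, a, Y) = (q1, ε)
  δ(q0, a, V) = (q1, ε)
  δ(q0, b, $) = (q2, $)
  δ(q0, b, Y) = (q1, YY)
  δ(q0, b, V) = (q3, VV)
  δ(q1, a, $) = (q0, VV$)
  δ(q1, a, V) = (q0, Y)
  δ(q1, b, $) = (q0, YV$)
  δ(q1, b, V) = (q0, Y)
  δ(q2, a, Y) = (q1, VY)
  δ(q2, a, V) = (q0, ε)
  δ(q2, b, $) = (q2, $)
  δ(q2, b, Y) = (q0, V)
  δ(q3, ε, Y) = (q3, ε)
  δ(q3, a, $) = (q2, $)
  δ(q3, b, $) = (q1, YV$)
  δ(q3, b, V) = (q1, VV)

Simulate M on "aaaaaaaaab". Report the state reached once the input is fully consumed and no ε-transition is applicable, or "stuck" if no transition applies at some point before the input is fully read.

q1

(q0, aaaaaaaaab, $)
  read a, top $: go to q0, push Y$ → (q0, aaaaaaaab, Y$)
  read a, top Y: go to q1, push ε → (q1, aaaaaaab, $)
  read a, top $: go to q0, push VV$ → (q0, aaaaaab, VV$)
  read a, top V: go to q1, push ε → (q1, aaaaab, V$)
  read a, top V: go to q0, push Y → (q0, aaaab, Y$)
  read a, top Y: go to q1, push ε → (q1, aaab, $)
  read a, top $: go to q0, push VV$ → (q0, aab, VV$)
  read a, top V: go to q1, push ε → (q1, ab, V$)
  read a, top V: go to q0, push Y → (q0, b, Y$)
  read b, top Y: go to q1, push YY → (q1, ε, YY$)
All input consumed; M is in state q1.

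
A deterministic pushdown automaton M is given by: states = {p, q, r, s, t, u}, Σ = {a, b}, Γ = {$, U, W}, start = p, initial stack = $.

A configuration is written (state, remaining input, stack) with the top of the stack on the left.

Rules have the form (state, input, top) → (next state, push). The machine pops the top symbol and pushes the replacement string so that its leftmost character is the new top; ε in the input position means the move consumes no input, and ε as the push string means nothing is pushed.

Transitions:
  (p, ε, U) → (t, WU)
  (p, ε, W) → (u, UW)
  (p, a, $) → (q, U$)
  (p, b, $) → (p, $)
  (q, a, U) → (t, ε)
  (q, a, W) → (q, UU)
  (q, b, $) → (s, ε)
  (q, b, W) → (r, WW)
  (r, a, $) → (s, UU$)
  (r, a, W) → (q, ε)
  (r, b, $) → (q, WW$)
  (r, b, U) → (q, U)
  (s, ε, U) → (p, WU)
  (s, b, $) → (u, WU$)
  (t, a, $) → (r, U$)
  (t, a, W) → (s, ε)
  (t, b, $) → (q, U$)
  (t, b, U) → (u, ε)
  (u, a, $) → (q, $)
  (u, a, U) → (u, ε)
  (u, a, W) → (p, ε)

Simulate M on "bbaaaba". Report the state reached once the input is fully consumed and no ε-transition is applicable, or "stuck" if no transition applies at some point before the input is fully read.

t

(p, bbaaaba, $)
  read b, top $: go to p, push $ → (p, baaaba, $)
  read b, top $: go to p, push $ → (p, aaaba, $)
  read a, top $: go to q, push U$ → (q, aaba, U$)
  read a, top U: go to t, push ε → (t, aba, $)
  read a, top $: go to r, push U$ → (r, ba, U$)
  read b, top U: go to q, push U → (q, a, U$)
  read a, top U: go to t, push ε → (t, ε, $)
All input consumed; M is in state t.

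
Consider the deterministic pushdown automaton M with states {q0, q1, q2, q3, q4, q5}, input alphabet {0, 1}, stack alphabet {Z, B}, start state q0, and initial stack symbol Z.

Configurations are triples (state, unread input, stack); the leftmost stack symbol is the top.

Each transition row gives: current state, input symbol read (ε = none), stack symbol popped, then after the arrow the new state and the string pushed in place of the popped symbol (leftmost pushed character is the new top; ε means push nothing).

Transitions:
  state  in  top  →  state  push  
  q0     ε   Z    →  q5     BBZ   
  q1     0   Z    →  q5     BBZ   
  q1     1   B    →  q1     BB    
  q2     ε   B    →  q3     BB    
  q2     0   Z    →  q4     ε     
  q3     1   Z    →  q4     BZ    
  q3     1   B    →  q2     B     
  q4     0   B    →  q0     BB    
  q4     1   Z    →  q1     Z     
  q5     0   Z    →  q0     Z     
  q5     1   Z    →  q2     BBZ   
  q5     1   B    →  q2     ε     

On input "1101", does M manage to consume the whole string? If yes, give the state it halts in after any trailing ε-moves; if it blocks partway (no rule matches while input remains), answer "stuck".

stuck

(q0, 1101, Z)
  ε-move, top Z: go to q5, push BBZ → (q5, 1101, BBZ)
  read 1, top B: go to q2, push ε → (q2, 101, BZ)
  ε-move, top B: go to q3, push BB → (q3, 101, BBZ)
  read 1, top B: go to q2, push B → (q2, 01, BBZ)
  ε-move, top B: go to q3, push BB → (q3, 01, BBBZ)
No transition for (q3, 0, top B); M blocks with input 01 remaining.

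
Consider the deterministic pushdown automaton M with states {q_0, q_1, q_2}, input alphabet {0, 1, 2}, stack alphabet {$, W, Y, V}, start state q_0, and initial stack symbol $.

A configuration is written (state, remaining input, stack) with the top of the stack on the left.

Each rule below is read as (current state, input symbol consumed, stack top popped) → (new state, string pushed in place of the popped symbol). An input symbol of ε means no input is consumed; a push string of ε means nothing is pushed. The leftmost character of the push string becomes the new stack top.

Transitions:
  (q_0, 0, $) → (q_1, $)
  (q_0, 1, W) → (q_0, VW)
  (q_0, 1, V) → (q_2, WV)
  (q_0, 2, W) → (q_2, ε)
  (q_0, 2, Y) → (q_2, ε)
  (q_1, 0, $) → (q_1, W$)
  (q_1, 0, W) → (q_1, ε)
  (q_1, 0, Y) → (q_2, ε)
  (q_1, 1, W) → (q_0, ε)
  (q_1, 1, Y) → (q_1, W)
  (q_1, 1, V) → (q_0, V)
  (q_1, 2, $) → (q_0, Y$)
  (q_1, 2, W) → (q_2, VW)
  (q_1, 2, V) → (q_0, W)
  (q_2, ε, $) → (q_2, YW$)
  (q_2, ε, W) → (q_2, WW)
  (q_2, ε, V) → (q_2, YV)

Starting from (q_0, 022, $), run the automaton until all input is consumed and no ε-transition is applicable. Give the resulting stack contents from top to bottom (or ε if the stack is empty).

(q_0, 022, $)
  read 0, top $: go to q_1, push $ → (q_1, 22, $)
  read 2, top $: go to q_0, push Y$ → (q_0, 2, Y$)
  read 2, top Y: go to q_2, push ε → (q_2, ε, $)
  ε-move, top $: go to q_2, push YW$ → (q_2, ε, YW$)
All input consumed in state q_2 with stack YW$.

YW$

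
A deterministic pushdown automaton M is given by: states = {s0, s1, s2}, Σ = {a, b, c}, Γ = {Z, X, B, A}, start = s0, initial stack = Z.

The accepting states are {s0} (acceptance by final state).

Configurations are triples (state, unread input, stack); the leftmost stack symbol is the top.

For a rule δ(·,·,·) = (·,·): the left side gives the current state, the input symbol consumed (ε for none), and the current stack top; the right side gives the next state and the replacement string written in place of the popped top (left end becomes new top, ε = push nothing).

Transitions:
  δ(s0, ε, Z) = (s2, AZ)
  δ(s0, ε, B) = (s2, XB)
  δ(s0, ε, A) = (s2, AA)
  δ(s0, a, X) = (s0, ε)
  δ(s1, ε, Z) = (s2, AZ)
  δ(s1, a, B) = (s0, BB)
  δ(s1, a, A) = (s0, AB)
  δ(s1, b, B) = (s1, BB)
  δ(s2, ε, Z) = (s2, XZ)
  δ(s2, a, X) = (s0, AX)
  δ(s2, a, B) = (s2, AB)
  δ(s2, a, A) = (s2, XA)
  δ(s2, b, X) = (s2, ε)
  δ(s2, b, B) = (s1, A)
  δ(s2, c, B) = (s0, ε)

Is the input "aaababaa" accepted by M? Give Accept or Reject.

Accept

(s0, aaababaa, Z)
  ε-move, top Z: go to s2, push AZ → (s2, aaababaa, AZ)
  read a, top A: go to s2, push XA → (s2, aababaa, XAZ)
  read a, top X: go to s0, push AX → (s0, ababaa, AXAZ)
  ε-move, top A: go to s2, push AA → (s2, ababaa, AAXAZ)
  read a, top A: go to s2, push XA → (s2, babaa, XAAXAZ)
  read b, top X: go to s2, push ε → (s2, abaa, AAXAZ)
  read a, top A: go to s2, push XA → (s2, baa, XAAXAZ)
  read b, top X: go to s2, push ε → (s2, aa, AAXAZ)
  read a, top A: go to s2, push XA → (s2, a, XAAXAZ)
  read a, top X: go to s0, push AX → (s0, ε, AXAAXAZ)
All input consumed; state s0 ∈ F.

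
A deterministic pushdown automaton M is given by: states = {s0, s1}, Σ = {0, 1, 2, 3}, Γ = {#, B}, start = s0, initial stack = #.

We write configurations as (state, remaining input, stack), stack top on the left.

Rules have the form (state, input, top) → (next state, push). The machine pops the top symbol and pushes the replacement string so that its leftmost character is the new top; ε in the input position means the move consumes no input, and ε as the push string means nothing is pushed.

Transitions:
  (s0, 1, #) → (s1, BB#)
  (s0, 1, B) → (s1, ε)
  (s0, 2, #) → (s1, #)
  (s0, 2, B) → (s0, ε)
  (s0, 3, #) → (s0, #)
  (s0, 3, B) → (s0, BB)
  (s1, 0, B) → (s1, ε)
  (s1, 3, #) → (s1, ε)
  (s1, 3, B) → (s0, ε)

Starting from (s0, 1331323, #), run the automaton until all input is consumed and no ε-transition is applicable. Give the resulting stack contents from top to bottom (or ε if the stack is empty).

ε

(s0, 1331323, #)
  read 1, top #: go to s1, push BB# → (s1, 331323, BB#)
  read 3, top B: go to s0, push ε → (s0, 31323, B#)
  read 3, top B: go to s0, push BB → (s0, 1323, BB#)
  read 1, top B: go to s1, push ε → (s1, 323, B#)
  read 3, top B: go to s0, push ε → (s0, 23, #)
  read 2, top #: go to s1, push # → (s1, 3, #)
  read 3, top #: go to s1, push ε → (s1, ε, ε)
All input consumed in state s1 with stack ε.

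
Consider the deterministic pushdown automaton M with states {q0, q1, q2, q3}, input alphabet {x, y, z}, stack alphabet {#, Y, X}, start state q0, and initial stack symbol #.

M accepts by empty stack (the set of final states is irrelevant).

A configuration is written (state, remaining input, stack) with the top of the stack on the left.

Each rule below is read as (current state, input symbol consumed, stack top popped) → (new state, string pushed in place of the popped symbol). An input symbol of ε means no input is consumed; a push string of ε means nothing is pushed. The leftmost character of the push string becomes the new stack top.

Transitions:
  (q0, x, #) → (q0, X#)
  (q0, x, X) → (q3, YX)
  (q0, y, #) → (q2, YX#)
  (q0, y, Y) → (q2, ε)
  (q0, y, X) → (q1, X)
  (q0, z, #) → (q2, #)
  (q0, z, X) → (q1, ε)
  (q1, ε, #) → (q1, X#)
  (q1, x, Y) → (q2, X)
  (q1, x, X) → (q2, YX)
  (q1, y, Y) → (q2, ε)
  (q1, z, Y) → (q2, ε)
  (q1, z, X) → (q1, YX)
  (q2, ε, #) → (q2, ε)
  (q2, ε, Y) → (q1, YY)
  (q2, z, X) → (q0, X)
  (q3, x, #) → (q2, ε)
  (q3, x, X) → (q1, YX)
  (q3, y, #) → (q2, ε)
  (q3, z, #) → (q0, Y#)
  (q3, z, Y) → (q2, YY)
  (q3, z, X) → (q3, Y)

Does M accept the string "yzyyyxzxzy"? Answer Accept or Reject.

(q0, yzyyyxzxzy, #)
  read y, top #: go to q2, push YX# → (q2, zyyyxzxzy, YX#)
  ε-move, top Y: go to q1, push YY → (q1, zyyyxzxzy, YYX#)
  read z, top Y: go to q2, push ε → (q2, yyyxzxzy, YX#)
  ε-move, top Y: go to q1, push YY → (q1, yyyxzxzy, YYX#)
  read y, top Y: go to q2, push ε → (q2, yyxzxzy, YX#)
  ε-move, top Y: go to q1, push YY → (q1, yyxzxzy, YYX#)
  read y, top Y: go to q2, push ε → (q2, yxzxzy, YX#)
  ε-move, top Y: go to q1, push YY → (q1, yxzxzy, YYX#)
  read y, top Y: go to q2, push ε → (q2, xzxzy, YX#)
  ε-move, top Y: go to q1, push YY → (q1, xzxzy, YYX#)
  read x, top Y: go to q2, push X → (q2, zxzy, XYX#)
  read z, top X: go to q0, push X → (q0, xzy, XYX#)
  read x, top X: go to q3, push YX → (q3, zy, YXYX#)
  read z, top Y: go to q2, push YY → (q2, y, YYXYX#)
  ε-move, top Y: go to q1, push YY → (q1, y, YYYXYX#)
  read y, top Y: go to q2, push ε → (q2, ε, YYXYX#)
  ε-move, top Y: go to q1, push YY → (q1, ε, YYYXYX#)
All input consumed; stack is YYYXYX#, not empty, and no further ε-move applies.

Reject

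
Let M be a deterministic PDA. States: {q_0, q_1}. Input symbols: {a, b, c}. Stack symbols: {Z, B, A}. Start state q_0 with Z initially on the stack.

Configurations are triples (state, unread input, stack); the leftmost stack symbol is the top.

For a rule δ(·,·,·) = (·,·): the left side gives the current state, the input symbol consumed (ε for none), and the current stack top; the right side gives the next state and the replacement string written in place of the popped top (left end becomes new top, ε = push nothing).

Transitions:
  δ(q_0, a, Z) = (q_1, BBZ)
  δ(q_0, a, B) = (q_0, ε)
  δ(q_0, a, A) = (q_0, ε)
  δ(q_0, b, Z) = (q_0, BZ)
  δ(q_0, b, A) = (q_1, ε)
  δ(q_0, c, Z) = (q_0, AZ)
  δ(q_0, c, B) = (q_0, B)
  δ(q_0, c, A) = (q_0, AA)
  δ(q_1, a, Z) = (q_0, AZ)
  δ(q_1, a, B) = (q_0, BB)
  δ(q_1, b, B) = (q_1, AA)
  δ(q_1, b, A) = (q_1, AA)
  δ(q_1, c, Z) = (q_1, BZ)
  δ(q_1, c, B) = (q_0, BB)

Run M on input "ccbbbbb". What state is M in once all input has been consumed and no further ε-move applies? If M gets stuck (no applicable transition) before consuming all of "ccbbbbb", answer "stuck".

(q_0, ccbbbbb, Z) ⊢ (q_0, cbbbbb, AZ) ⊢ (q_0, bbbbb, AAZ) ⊢ (q_1, bbbb, AZ) ⊢ (q_1, bbb, AAZ) ⊢ (q_1, bb, AAAZ) ⊢ (q_1, b, AAAAZ) ⊢ (q_1, ε, AAAAAZ)
All input consumed; M is in state q_1.

q_1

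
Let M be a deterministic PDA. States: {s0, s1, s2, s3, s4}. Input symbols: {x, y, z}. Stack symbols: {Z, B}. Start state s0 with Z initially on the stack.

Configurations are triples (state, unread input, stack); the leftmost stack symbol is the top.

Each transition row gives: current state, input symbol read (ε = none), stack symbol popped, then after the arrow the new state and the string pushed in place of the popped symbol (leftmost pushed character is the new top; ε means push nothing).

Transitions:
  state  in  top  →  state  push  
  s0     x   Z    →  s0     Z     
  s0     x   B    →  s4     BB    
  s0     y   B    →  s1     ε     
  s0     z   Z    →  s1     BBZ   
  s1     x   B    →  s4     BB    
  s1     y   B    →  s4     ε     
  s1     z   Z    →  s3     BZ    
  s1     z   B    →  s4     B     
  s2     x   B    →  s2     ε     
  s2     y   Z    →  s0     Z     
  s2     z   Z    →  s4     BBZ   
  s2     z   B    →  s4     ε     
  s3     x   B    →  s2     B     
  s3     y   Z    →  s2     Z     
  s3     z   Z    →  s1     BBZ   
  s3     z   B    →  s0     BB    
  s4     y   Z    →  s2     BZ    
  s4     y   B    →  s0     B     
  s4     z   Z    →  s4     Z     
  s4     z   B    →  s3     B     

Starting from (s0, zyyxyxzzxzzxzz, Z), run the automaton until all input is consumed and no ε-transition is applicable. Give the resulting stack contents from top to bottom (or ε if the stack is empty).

BBBBBBBBZ

(s0, zyyxyxzzxzzxzz, Z)
  read z, top Z: go to s1, push BBZ → (s1, yyxyxzzxzzxzz, BBZ)
  read y, top B: go to s4, push ε → (s4, yxyxzzxzzxzz, BZ)
  read y, top B: go to s0, push B → (s0, xyxzzxzzxzz, BZ)
  read x, top B: go to s4, push BB → (s4, yxzzxzzxzz, BBZ)
  read y, top B: go to s0, push B → (s0, xzzxzzxzz, BBZ)
  read x, top B: go to s4, push BB → (s4, zzxzzxzz, BBBZ)
  read z, top B: go to s3, push B → (s3, zxzzxzz, BBBZ)
  read z, top B: go to s0, push BB → (s0, xzzxzz, BBBBZ)
  read x, top B: go to s4, push BB → (s4, zzxzz, BBBBBZ)
  read z, top B: go to s3, push B → (s3, zxzz, BBBBBZ)
  read z, top B: go to s0, push BB → (s0, xzz, BBBBBBZ)
  read x, top B: go to s4, push BB → (s4, zz, BBBBBBBZ)
  read z, top B: go to s3, push B → (s3, z, BBBBBBBZ)
  read z, top B: go to s0, push BB → (s0, ε, BBBBBBBBZ)
All input consumed in state s0 with stack BBBBBBBBZ.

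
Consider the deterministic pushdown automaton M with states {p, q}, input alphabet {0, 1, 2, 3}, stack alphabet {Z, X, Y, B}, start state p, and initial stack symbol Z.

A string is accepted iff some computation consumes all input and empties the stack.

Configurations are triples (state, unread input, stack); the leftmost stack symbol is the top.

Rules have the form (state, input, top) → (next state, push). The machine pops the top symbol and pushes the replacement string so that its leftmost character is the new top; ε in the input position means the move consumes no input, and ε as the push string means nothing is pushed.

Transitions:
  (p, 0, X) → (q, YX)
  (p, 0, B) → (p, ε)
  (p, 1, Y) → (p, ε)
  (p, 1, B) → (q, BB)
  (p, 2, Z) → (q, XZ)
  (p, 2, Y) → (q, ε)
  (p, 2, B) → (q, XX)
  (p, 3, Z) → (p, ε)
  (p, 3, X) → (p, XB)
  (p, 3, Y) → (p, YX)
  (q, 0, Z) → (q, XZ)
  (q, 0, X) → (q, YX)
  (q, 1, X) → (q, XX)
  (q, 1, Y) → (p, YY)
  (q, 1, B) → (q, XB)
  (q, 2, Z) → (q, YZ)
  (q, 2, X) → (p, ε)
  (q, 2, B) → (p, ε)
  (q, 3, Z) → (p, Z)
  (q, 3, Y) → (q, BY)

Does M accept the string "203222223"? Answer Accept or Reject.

(p, 203222223, Z)
  read 2, top Z: go to q, push XZ → (q, 03222223, XZ)
  read 0, top X: go to q, push YX → (q, 3222223, YXZ)
  read 3, top Y: go to q, push BY → (q, 222223, BYXZ)
  read 2, top B: go to p, push ε → (p, 22223, YXZ)
  read 2, top Y: go to q, push ε → (q, 2223, XZ)
  read 2, top X: go to p, push ε → (p, 223, Z)
  read 2, top Z: go to q, push XZ → (q, 23, XZ)
  read 2, top X: go to p, push ε → (p, 3, Z)
  read 3, top Z: go to p, push ε → (p, ε, ε)
All input consumed and the stack is empty.

Accept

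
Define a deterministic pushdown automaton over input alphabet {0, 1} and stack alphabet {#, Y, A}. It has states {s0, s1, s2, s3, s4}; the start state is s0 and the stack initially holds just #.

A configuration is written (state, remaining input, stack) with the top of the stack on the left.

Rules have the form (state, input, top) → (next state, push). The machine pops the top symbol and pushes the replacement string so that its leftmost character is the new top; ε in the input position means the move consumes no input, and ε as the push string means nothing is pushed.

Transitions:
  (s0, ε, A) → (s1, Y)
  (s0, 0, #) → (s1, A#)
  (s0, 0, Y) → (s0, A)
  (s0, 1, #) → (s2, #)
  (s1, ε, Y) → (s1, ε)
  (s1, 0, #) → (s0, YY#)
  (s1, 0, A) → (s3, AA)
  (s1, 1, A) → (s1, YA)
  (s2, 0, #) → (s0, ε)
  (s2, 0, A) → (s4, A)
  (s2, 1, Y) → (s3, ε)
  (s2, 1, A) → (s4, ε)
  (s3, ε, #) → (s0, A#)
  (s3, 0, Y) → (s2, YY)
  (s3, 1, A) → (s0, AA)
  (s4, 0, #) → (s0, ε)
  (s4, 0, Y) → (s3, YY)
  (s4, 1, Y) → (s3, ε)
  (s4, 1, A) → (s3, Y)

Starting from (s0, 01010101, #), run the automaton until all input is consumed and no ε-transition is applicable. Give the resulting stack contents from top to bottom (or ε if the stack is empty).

(s0, 01010101, #)
  read 0, top #: go to s1, push A# → (s1, 1010101, A#)
  read 1, top A: go to s1, push YA → (s1, 010101, YA#)
  ε-move, top Y: go to s1, push ε → (s1, 010101, A#)
  read 0, top A: go to s3, push AA → (s3, 10101, AA#)
  read 1, top A: go to s0, push AA → (s0, 0101, AAA#)
  ε-move, top A: go to s1, push Y → (s1, 0101, YAA#)
  ε-move, top Y: go to s1, push ε → (s1, 0101, AA#)
  read 0, top A: go to s3, push AA → (s3, 101, AAA#)
  read 1, top A: go to s0, push AA → (s0, 01, AAAA#)
  ε-move, top A: go to s1, push Y → (s1, 01, YAAA#)
  ε-move, top Y: go to s1, push ε → (s1, 01, AAA#)
  read 0, top A: go to s3, push AA → (s3, 1, AAAA#)
  read 1, top A: go to s0, push AA → (s0, ε, AAAAA#)
  ε-move, top A: go to s1, push Y → (s1, ε, YAAAA#)
  ε-move, top Y: go to s1, push ε → (s1, ε, AAAA#)
All input consumed in state s1 with stack AAAA#.

AAAA#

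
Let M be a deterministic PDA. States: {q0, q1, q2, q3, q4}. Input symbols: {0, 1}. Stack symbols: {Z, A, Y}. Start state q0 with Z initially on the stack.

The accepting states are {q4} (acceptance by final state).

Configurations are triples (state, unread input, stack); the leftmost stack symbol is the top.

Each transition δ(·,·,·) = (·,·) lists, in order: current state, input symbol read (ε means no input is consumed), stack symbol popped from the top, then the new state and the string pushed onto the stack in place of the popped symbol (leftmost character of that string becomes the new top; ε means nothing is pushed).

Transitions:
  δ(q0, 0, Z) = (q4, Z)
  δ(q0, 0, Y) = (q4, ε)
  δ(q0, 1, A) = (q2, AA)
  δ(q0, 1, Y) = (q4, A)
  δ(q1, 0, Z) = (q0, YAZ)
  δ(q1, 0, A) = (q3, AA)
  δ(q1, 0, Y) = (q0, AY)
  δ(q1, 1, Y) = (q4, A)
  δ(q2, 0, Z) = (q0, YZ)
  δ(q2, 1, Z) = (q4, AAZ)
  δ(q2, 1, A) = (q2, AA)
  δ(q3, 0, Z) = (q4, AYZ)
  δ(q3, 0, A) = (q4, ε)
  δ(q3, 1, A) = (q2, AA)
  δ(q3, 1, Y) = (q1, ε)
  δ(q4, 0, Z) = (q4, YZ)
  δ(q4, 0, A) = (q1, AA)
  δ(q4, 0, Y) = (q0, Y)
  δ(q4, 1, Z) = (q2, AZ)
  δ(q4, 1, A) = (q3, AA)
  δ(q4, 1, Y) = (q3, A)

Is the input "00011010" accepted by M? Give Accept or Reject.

(q0, 00011010, Z) ⊢ (q4, 0011010, Z) ⊢ (q4, 011010, YZ) ⊢ (q0, 11010, YZ) ⊢ (q4, 1010, AZ) ⊢ (q3, 010, AAZ) ⊢ (q4, 10, AZ) ⊢ (q3, 0, AAZ) ⊢ (q4, ε, AZ)
All input consumed; state q4 ∈ F.

Accept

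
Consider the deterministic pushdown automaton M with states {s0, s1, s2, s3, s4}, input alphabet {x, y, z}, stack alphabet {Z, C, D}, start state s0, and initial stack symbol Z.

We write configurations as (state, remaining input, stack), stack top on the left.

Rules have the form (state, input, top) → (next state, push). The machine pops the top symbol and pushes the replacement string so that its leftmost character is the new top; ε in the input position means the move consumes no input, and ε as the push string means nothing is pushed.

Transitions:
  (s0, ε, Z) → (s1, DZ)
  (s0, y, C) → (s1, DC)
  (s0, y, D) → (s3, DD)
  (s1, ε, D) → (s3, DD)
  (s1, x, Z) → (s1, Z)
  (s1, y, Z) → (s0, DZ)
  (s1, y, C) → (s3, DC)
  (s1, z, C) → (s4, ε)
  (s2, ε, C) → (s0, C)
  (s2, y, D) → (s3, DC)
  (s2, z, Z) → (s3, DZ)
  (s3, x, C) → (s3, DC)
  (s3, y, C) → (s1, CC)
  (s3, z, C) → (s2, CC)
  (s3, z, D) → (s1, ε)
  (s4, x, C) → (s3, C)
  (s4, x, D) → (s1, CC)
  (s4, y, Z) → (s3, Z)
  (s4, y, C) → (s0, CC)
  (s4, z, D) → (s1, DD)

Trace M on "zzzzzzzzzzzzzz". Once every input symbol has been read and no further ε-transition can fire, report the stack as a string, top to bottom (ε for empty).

DDZ

(s0, zzzzzzzzzzzzzz, Z)
  ε-move, top Z: go to s1, push DZ → (s1, zzzzzzzzzzzzzz, DZ)
  ε-move, top D: go to s3, push DD → (s3, zzzzzzzzzzzzzz, DDZ)
  read z, top D: go to s1, push ε → (s1, zzzzzzzzzzzzz, DZ)
  ε-move, top D: go to s3, push DD → (s3, zzzzzzzzzzzzz, DDZ)
  read z, top D: go to s1, push ε → (s1, zzzzzzzzzzzz, DZ)
  ε-move, top D: go to s3, push DD → (s3, zzzzzzzzzzzz, DDZ)
  read z, top D: go to s1, push ε → (s1, zzzzzzzzzzz, DZ)
  ε-move, top D: go to s3, push DD → (s3, zzzzzzzzzzz, DDZ)
  read z, top D: go to s1, push ε → (s1, zzzzzzzzzz, DZ)
  ε-move, top D: go to s3, push DD → (s3, zzzzzzzzzz, DDZ)
  read z, top D: go to s1, push ε → (s1, zzzzzzzzz, DZ)
  ε-move, top D: go to s3, push DD → (s3, zzzzzzzzz, DDZ)
  read z, top D: go to s1, push ε → (s1, zzzzzzzz, DZ)
  ε-move, top D: go to s3, push DD → (s3, zzzzzzzz, DDZ)
  read z, top D: go to s1, push ε → (s1, zzzzzzz, DZ)
  ε-move, top D: go to s3, push DD → (s3, zzzzzzz, DDZ)
  read z, top D: go to s1, push ε → (s1, zzzzzz, DZ)
  ε-move, top D: go to s3, push DD → (s3, zzzzzz, DDZ)
  read z, top D: go to s1, push ε → (s1, zzzzz, DZ)
  ε-move, top D: go to s3, push DD → (s3, zzzzz, DDZ)
  read z, top D: go to s1, push ε → (s1, zzzz, DZ)
  ε-move, top D: go to s3, push DD → (s3, zzzz, DDZ)
  read z, top D: go to s1, push ε → (s1, zzz, DZ)
  ε-move, top D: go to s3, push DD → (s3, zzz, DDZ)
  read z, top D: go to s1, push ε → (s1, zz, DZ)
  ε-move, top D: go to s3, push DD → (s3, zz, DDZ)
  read z, top D: go to s1, push ε → (s1, z, DZ)
  ε-move, top D: go to s3, push DD → (s3, z, DDZ)
  read z, top D: go to s1, push ε → (s1, ε, DZ)
  ε-move, top D: go to s3, push DD → (s3, ε, DDZ)
All input consumed in state s3 with stack DDZ.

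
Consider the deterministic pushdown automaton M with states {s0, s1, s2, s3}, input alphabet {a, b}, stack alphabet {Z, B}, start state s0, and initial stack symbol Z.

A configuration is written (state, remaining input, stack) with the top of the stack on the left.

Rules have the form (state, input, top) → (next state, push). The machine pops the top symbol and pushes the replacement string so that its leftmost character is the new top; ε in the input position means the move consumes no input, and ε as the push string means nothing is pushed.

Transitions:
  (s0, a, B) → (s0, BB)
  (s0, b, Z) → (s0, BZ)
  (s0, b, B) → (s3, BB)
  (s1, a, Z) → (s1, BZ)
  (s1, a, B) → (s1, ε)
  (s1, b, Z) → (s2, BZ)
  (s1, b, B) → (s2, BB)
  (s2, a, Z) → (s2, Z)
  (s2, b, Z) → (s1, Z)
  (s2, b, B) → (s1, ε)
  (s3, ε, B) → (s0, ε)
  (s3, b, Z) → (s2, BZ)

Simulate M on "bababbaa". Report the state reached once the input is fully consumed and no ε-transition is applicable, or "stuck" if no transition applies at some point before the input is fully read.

(s0, bababbaa, Z)
  read b, top Z: go to s0, push BZ → (s0, ababbaa, BZ)
  read a, top B: go to s0, push BB → (s0, babbaa, BBZ)
  read b, top B: go to s3, push BB → (s3, abbaa, BBBZ)
  ε-move, top B: go to s0, push ε → (s0, abbaa, BBZ)
  read a, top B: go to s0, push BB → (s0, bbaa, BBBZ)
  read b, top B: go to s3, push BB → (s3, baa, BBBBZ)
  ε-move, top B: go to s0, push ε → (s0, baa, BBBZ)
  read b, top B: go to s3, push BB → (s3, aa, BBBBZ)
  ε-move, top B: go to s0, push ε → (s0, aa, BBBZ)
  read a, top B: go to s0, push BB → (s0, a, BBBBZ)
  read a, top B: go to s0, push BB → (s0, ε, BBBBBZ)
All input consumed; M is in state s0.

s0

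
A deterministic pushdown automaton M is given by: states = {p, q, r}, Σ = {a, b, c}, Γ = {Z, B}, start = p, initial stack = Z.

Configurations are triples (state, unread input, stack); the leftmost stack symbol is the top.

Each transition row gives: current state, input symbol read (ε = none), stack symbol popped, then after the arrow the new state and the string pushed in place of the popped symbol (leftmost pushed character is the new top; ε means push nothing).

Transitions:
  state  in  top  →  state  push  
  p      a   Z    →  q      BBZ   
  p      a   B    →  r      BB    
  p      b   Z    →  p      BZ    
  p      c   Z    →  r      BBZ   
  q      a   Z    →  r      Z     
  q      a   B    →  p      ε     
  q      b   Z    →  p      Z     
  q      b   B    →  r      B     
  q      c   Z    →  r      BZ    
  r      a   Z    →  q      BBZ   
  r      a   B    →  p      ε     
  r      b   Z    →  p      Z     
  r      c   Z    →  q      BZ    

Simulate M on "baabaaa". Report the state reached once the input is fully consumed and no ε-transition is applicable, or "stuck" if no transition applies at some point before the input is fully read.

(p, baabaaa, Z)
  read b, top Z: go to p, push BZ → (p, aabaaa, BZ)
  read a, top B: go to r, push BB → (r, abaaa, BBZ)
  read a, top B: go to p, push ε → (p, baaa, BZ)
No transition for (p, b, top B); M blocks with input baaa remaining.

stuck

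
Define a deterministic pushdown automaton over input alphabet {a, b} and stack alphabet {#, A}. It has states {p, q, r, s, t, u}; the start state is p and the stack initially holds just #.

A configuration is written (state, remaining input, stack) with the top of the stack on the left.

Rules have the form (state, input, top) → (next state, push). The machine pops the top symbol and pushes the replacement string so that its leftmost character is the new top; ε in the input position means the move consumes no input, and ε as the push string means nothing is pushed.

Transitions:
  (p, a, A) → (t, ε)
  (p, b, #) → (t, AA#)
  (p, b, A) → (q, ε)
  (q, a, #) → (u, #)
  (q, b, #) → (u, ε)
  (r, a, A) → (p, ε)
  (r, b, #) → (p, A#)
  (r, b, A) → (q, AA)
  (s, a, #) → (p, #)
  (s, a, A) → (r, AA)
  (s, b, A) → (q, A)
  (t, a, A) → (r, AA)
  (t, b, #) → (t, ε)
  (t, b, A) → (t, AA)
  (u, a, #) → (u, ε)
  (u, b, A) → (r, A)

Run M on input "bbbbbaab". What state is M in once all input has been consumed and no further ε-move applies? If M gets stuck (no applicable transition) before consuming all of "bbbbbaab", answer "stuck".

(p, bbbbbaab, #)
  read b, top #: go to t, push AA# → (t, bbbbaab, AA#)
  read b, top A: go to t, push AA → (t, bbbaab, AAA#)
  read b, top A: go to t, push AA → (t, bbaab, AAAA#)
  read b, top A: go to t, push AA → (t, baab, AAAAA#)
  read b, top A: go to t, push AA → (t, aab, AAAAAA#)
  read a, top A: go to r, push AA → (r, ab, AAAAAAA#)
  read a, top A: go to p, push ε → (p, b, AAAAAA#)
  read b, top A: go to q, push ε → (q, ε, AAAAA#)
All input consumed; M is in state q.

q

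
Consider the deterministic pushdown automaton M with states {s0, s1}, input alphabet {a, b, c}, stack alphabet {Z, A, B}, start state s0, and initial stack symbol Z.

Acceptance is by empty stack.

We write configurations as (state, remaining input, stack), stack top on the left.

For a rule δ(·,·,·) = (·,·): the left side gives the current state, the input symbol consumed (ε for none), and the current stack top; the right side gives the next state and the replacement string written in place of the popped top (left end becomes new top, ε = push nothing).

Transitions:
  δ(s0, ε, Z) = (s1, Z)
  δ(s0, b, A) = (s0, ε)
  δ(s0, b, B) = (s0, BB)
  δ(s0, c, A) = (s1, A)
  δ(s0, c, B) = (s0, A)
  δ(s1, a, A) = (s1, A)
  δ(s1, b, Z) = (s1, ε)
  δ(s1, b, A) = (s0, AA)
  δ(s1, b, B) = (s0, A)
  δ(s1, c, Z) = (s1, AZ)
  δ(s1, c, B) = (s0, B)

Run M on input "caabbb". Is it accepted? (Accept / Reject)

Reject

(s0, caabbb, Z) ⊢ (s1, caabbb, Z) ⊢ (s1, aabbb, AZ) ⊢ (s1, abbb, AZ) ⊢ (s1, bbb, AZ) ⊢ (s0, bb, AAZ) ⊢ (s0, b, AZ) ⊢ (s0, ε, Z) ⊢ (s1, ε, Z)
All input consumed; stack is Z, not empty, and no further ε-move applies.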